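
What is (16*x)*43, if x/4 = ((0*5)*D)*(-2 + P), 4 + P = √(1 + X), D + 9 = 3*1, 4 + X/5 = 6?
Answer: 0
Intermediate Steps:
X = 10 (X = -20 + 5*6 = -20 + 30 = 10)
D = -6 (D = -9 + 3*1 = -9 + 3 = -6)
P = -4 + √11 (P = -4 + √(1 + 10) = -4 + √11 ≈ -0.68338)
x = 0 (x = 4*(((0*5)*(-6))*(-2 + (-4 + √11))) = 4*((0*(-6))*(-6 + √11)) = 4*(0*(-6 + √11)) = 4*0 = 0)
(16*x)*43 = (16*0)*43 = 0*43 = 0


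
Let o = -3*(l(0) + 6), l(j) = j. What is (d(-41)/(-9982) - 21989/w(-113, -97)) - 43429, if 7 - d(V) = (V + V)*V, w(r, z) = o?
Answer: -1895898604/44919 ≈ -42207.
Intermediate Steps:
o = -18 (o = -3*(0 + 6) = -3*6 = -18)
w(r, z) = -18
d(V) = 7 - 2*V² (d(V) = 7 - (V + V)*V = 7 - 2*V*V = 7 - 2*V²)
(d(-41)/(-9982) - 21989/w(-113, -97)) - 43429 = ((7 - 2*(-41)²)/(-9982) - 21989/(-18)) - 43429 = ((7 - 2*1681)*(-1/9982) - 21989*(-1/18)) - 43429 = ((7 - 3362)*(-1/9982) + 21989/18) - 43429 = (-3355*(-1/9982) + 21989/18) - 43429 = (3355/9982 + 21989/18) - 43429 = 54888647/44919 - 43429 = -1895898604/44919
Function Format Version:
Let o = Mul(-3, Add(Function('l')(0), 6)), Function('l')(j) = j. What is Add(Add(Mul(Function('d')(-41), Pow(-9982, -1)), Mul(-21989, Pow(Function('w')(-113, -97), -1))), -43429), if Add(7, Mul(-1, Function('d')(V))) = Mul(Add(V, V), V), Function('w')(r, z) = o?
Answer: Rational(-1895898604, 44919) ≈ -42207.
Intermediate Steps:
o = -18 (o = Mul(-3, Add(0, 6)) = Mul(-3, 6) = -18)
Function('w')(r, z) = -18
Function('d')(V) = Add(7, Mul(-2, Pow(V, 2))) (Function('d')(V) = Add(7, Mul(-1, Mul(Add(V, V), V))) = Add(7, Mul(-1, Mul(Mul(2, V), V))) = Add(7, Mul(-1, Mul(2, Pow(V, 2)))) = Add(7, Mul(-2, Pow(V, 2))))
Add(Add(Mul(Function('d')(-41), Pow(-9982, -1)), Mul(-21989, Pow(Function('w')(-113, -97), -1))), -43429) = Add(Add(Mul(Add(7, Mul(-2, Pow(-41, 2))), Pow(-9982, -1)), Mul(-21989, Pow(-18, -1))), -43429) = Add(Add(Mul(Add(7, Mul(-2, 1681)), Rational(-1, 9982)), Mul(-21989, Rational(-1, 18))), -43429) = Add(Add(Mul(Add(7, -3362), Rational(-1, 9982)), Rational(21989, 18)), -43429) = Add(Add(Mul(-3355, Rational(-1, 9982)), Rational(21989, 18)), -43429) = Add(Add(Rational(3355, 9982), Rational(21989, 18)), -43429) = Add(Rational(54888647, 44919), -43429) = Rational(-1895898604, 44919)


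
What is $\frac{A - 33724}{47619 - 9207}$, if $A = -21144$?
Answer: $- \frac{1247}{873} \approx -1.4284$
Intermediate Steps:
$\frac{A - 33724}{47619 - 9207} = \frac{-21144 - 33724}{47619 - 9207} = - \frac{54868}{38412} = \left(-54868\right) \frac{1}{38412} = - \frac{1247}{873}$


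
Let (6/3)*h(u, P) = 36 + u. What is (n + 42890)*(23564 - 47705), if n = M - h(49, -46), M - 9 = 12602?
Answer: -2677647297/2 ≈ -1.3388e+9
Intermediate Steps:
M = 12611 (M = 9 + 12602 = 12611)
h(u, P) = 18 + u/2 (h(u, P) = (36 + u)/2 = 18 + u/2)
n = 25137/2 (n = 12611 - (18 + (½)*49) = 12611 - (18 + 49/2) = 12611 - 1*85/2 = 12611 - 85/2 = 25137/2 ≈ 12569.)
(n + 42890)*(23564 - 47705) = (25137/2 + 42890)*(23564 - 47705) = (110917/2)*(-24141) = -2677647297/2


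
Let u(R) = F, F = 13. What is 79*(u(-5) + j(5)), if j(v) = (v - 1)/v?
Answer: 5451/5 ≈ 1090.2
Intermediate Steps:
u(R) = 13
j(v) = (-1 + v)/v
79*(u(-5) + j(5)) = 79*(13 + (-1 + 5)/5) = 79*(13 + (1/5)*4) = 79*(13 + 4/5) = 79*(69/5) = 5451/5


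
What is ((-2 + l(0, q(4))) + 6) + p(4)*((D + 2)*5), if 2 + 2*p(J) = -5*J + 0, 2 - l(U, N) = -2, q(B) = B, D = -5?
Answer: 173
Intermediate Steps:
l(U, N) = 4 (l(U, N) = 2 - 1*(-2) = 2 + 2 = 4)
p(J) = -1 - 5*J/2 (p(J) = -1 + (-5*J + 0)/2 = -1 + (-5*J)/2 = -1 - 5*J/2)
((-2 + l(0, q(4))) + 6) + p(4)*((D + 2)*5) = ((-2 + 4) + 6) + (-1 - 5/2*4)*((-5 + 2)*5) = (2 + 6) + (-1 - 10)*(-3*5) = 8 - 11*(-15) = 8 + 165 = 173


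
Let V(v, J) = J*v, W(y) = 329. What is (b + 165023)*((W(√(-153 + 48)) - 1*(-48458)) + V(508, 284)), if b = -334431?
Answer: -32705739072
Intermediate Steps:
(b + 165023)*((W(√(-153 + 48)) - 1*(-48458)) + V(508, 284)) = (-334431 + 165023)*((329 - 1*(-48458)) + 284*508) = -169408*((329 + 48458) + 144272) = -169408*(48787 + 144272) = -169408*193059 = -32705739072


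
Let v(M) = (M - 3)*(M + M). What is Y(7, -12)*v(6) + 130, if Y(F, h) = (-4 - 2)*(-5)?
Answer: 1210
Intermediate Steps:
v(M) = 2*M*(-3 + M) (v(M) = (-3 + M)*(2*M) = 2*M*(-3 + M))
Y(F, h) = 30 (Y(F, h) = -6*(-5) = 30)
Y(7, -12)*v(6) + 130 = 30*(2*6*(-3 + 6)) + 130 = 30*(2*6*3) + 130 = 30*36 + 130 = 1080 + 130 = 1210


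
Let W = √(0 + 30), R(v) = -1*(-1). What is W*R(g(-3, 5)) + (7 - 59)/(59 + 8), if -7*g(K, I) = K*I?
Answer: -52/67 + √30 ≈ 4.7011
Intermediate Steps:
g(K, I) = -I*K/7 (g(K, I) = -K*I/7 = -I*K/7)
R(v) = 1
W = √30 ≈ 5.4772
W*R(g(-3, 5)) + (7 - 59)/(59 + 8) = √30*1 + (7 - 59)/(59 + 8) = √30 - 52/67 = -52/67 + √30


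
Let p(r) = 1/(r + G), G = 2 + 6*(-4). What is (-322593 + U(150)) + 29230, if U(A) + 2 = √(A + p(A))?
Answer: -293365 + √38402/16 ≈ -2.9335e+5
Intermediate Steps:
G = -22 (G = 2 - 24 = -22)
p(r) = 1/(-22 + r) (p(r) = 1/(r - 22) = 1/(-22 + r))
U(A) = -2 + √(A + 1/(-22 + A))
(-322593 + U(150)) + 29230 = (-322593 + (-2 + √((1 + 150*(-22 + 150))/(-22 + 150)))) + 29230 = (-322593 + (-2 + √((1 + 150*128)/128))) + 29230 = (-322593 + (-2 + √((1 + 19200)/128))) + 29230 = (-322593 + (-2 + √((1/128)*19201))) + 29230 = (-322593 + (-2 + √(19201/128))) + 29230 = (-322593 + (-2 + √38402/16)) + 29230 = (-322595 + √38402/16) + 29230 = -293365 + √38402/16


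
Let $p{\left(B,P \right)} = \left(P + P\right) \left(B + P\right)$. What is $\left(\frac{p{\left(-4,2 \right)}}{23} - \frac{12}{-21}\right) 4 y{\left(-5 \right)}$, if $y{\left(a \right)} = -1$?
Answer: $- \frac{144}{161} \approx -0.89441$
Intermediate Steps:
$p{\left(B,P \right)} = 2 P \left(B + P\right)$
$\left(\frac{p{\left(-4,2 \right)}}{23} - \frac{12}{-21}\right) 4 y{\left(-5 \right)} = \left(\frac{2 \cdot 2 \left(-4 + 2\right)}{23} - \frac{12}{-21}\right) 4 \left(-1\right) = \left(2 \cdot 2 \left(-2\right) \frac{1}{23} - - \frac{4}{7}\right) 4 \left(-1\right) = \left(\left(-8\right) \frac{1}{23} + \frac{4}{7}\right) 4 \left(-1\right) = \left(- \frac{8}{23} + \frac{4}{7}\right) 4 \left(-1\right) = \frac{36}{161} \cdot 4 \left(-1\right) = \frac{144}{161} \left(-1\right) = - \frac{144}{161}$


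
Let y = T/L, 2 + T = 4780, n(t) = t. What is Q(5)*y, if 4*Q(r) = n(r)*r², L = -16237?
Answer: -298625/32474 ≈ -9.1958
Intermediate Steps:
T = 4778 (T = -2 + 4780 = 4778)
y = -4778/16237 (y = 4778/(-16237) = 4778*(-1/16237) = -4778/16237 ≈ -0.29427)
Q(r) = r³/4 (Q(r) = (r*r²)/4 = r³/4)
Q(5)*y = ((¼)*5³)*(-4778/16237) = ((¼)*125)*(-4778/16237) = (125/4)*(-4778/16237) = -298625/32474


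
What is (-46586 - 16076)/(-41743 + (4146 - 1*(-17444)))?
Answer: 62662/20153 ≈ 3.1093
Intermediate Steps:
(-46586 - 16076)/(-41743 + (4146 - 1*(-17444))) = -62662/(-41743 + (4146 + 17444)) = -62662/(-41743 + 21590) = -62662/(-20153) = -62662*(-1/20153) = 62662/20153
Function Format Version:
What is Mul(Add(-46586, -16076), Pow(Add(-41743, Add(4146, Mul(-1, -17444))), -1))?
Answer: Rational(62662, 20153) ≈ 3.1093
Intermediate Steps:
Mul(Add(-46586, -16076), Pow(Add(-41743, Add(4146, Mul(-1, -17444))), -1)) = Mul(-62662, Pow(Add(-41743, Add(4146, 17444)), -1)) = Mul(-62662, Pow(Add(-41743, 21590), -1)) = Mul(-62662, Pow(-20153, -1)) = Mul(-62662, Rational(-1, 20153)) = Rational(62662, 20153)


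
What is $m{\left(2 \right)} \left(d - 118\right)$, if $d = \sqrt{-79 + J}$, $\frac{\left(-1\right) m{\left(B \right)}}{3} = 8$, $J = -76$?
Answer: $2832 - 24 i \sqrt{155} \approx 2832.0 - 298.8 i$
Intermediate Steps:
$m{\left(B \right)} = -24$ ($m{\left(B \right)} = \left(-3\right) 8 = -24$)
$d = i \sqrt{155}$ ($d = \sqrt{-79 - 76} = \sqrt{-155} = i \sqrt{155} \approx 12.45 i$)
$m{\left(2 \right)} \left(d - 118\right) = - 24 \left(i \sqrt{155} - 118\right) = - 24 \left(-118 + i \sqrt{155}\right) = 2832 - 24 i \sqrt{155}$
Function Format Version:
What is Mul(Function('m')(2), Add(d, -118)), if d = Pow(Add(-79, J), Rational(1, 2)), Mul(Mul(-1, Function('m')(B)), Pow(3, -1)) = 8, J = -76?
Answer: Add(2832, Mul(-24, I, Pow(155, Rational(1, 2)))) ≈ Add(2832.0, Mul(-298.80, I))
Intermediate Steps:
Function('m')(B) = -24 (Function('m')(B) = Mul(-3, 8) = -24)
d = Mul(I, Pow(155, Rational(1, 2))) (d = Pow(Add(-79, -76), Rational(1, 2)) = Pow(-155, Rational(1, 2)) = Mul(I, Pow(155, Rational(1, 2))) ≈ Mul(12.450, I))
Mul(Function('m')(2), Add(d, -118)) = Mul(-24, Add(Mul(I, Pow(155, Rational(1, 2))), -118)) = Mul(-24, Add(-118, Mul(I, Pow(155, Rational(1, 2))))) = Add(2832, Mul(-24, I, Pow(155, Rational(1, 2))))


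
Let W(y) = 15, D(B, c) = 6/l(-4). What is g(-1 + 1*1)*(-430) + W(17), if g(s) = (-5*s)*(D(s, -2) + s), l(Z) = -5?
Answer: 15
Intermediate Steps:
D(B, c) = -6/5 (D(B, c) = 6/(-5) = 6*(-⅕) = -6/5)
g(s) = -5*s*(-6/5 + s) (g(s) = (-5*s)*(-6/5 + s) = -5*s*(-6/5 + s))
g(-1 + 1*1)*(-430) + W(17) = ((-1 + 1*1)*(6 - 5*(-1 + 1*1)))*(-430) + 15 = ((-1 + 1)*(6 - 5*(-1 + 1)))*(-430) + 15 = (0*(6 - 5*0))*(-430) + 15 = (0*(6 + 0))*(-430) + 15 = (0*6)*(-430) + 15 = 0*(-430) + 15 = 0 + 15 = 15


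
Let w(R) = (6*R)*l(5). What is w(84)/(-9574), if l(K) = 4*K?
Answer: -5040/4787 ≈ -1.0529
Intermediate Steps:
w(R) = 120*R (w(R) = (6*R)*(4*5) = (6*R)*20 = 120*R)
w(84)/(-9574) = (120*84)/(-9574) = 10080*(-1/9574) = -5040/4787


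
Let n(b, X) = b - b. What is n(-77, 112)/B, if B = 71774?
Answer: 0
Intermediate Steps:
n(b, X) = 0
n(-77, 112)/B = 0/71774 = 0*(1/71774) = 0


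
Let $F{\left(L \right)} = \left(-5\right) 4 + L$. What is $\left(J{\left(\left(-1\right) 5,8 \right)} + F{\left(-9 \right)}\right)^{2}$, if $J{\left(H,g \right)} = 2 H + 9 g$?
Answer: $1089$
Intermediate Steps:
$F{\left(L \right)} = -20 + L$
$\left(J{\left(\left(-1\right) 5,8 \right)} + F{\left(-9 \right)}\right)^{2} = \left(\left(2 \left(\left(-1\right) 5\right) + 9 \cdot 8\right) - 29\right)^{2} = \left(\left(2 \left(-5\right) + 72\right) - 29\right)^{2} = \left(\left(-10 + 72\right) - 29\right)^{2} = \left(62 - 29\right)^{2} = 33^{2} = 1089$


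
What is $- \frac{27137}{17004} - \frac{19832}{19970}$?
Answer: $- \frac{439574609}{169784940} \approx -2.589$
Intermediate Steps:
$- \frac{27137}{17004} - \frac{19832}{19970} = \left(-27137\right) \frac{1}{17004} - \frac{9916}{9985} = - \frac{27137}{17004} - \frac{9916}{9985} = - \frac{439574609}{169784940}$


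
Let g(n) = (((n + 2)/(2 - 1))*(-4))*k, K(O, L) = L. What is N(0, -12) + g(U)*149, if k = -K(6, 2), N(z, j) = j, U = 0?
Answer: 2372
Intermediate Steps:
k = -2 (k = -1*2 = -2)
g(n) = 16 + 8*n (g(n) = (((n + 2)/(2 - 1))*(-4))*(-2) = (((2 + n)/1)*(-4))*(-2) = (((2 + n)*1)*(-4))*(-2) = ((2 + n)*(-4))*(-2) = (-8 - 4*n)*(-2) = 16 + 8*n)
N(0, -12) + g(U)*149 = -12 + (16 + 8*0)*149 = -12 + (16 + 0)*149 = -12 + 16*149 = -12 + 2384 = 2372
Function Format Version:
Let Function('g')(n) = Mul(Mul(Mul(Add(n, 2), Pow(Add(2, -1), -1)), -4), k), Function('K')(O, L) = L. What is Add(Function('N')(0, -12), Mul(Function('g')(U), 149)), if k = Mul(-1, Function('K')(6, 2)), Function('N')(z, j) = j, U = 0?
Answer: 2372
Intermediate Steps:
k = -2 (k = Mul(-1, 2) = -2)
Function('g')(n) = Add(16, Mul(8, n)) (Function('g')(n) = Mul(Mul(Mul(Add(n, 2), Pow(Add(2, -1), -1)), -4), -2) = Mul(Mul(Mul(Add(2, n), Pow(1, -1)), -4), -2) = Mul(Mul(Mul(Add(2, n), 1), -4), -2) = Mul(Mul(Add(2, n), -4), -2) = Mul(Add(-8, Mul(-4, n)), -2) = Add(16, Mul(8, n)))
Add(Function('N')(0, -12), Mul(Function('g')(U), 149)) = Add(-12, Mul(Add(16, Mul(8, 0)), 149)) = Add(-12, Mul(Add(16, 0), 149)) = Add(-12, Mul(16, 149)) = Add(-12, 2384) = 2372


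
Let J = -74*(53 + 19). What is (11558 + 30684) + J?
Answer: 36914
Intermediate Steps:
J = -5328 (J = -74*72 = -5328)
(11558 + 30684) + J = (11558 + 30684) - 5328 = 42242 - 5328 = 36914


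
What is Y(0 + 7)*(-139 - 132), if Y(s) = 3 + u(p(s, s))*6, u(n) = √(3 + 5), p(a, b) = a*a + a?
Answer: -813 - 3252*√2 ≈ -5412.0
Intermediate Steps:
p(a, b) = a + a² (p(a, b) = a² + a = a + a²)
u(n) = 2*√2 (u(n) = √8 = 2*√2)
Y(s) = 3 + 12*√2 (Y(s) = 3 + (2*√2)*6 = 3 + 12*√2)
Y(0 + 7)*(-139 - 132) = (3 + 12*√2)*(-139 - 132) = (3 + 12*√2)*(-271) = -813 - 3252*√2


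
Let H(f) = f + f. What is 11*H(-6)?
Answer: -132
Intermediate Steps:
H(f) = 2*f
11*H(-6) = 11*(2*(-6)) = 11*(-12) = -132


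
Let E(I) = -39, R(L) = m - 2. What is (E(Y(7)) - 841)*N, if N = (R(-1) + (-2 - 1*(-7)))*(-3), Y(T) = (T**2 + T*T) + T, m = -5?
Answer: -5280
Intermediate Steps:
Y(T) = T + 2*T**2 (Y(T) = (T**2 + T**2) + T = 2*T**2 + T = T + 2*T**2)
R(L) = -7 (R(L) = -5 - 2 = -7)
N = 6 (N = (-7 + (-2 - 1*(-7)))*(-3) = (-7 + (-2 + 7))*(-3) = (-7 + 5)*(-3) = -2*(-3) = 6)
(E(Y(7)) - 841)*N = (-39 - 841)*6 = -880*6 = -5280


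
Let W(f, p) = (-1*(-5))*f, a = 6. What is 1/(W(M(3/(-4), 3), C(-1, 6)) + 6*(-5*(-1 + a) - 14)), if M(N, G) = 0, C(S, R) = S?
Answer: -1/234 ≈ -0.0042735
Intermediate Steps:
W(f, p) = 5*f
1/(W(M(3/(-4), 3), C(-1, 6)) + 6*(-5*(-1 + a) - 14)) = 1/(5*0 + 6*(-5*(-1 + 6) - 14)) = 1/(0 + 6*(-5*5 - 14)) = 1/(0 + 6*(-25 - 14)) = 1/(0 + 6*(-39)) = 1/(0 - 234) = 1/(-234) = -1/234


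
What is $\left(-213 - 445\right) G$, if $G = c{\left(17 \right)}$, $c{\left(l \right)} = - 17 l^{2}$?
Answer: $3232754$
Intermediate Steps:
$G = -4913$ ($G = - 17 \cdot 17^{2} = \left(-17\right) 289 = -4913$)
$\left(-213 - 445\right) G = \left(-213 - 445\right) \left(-4913\right) = \left(-658\right) \left(-4913\right) = 3232754$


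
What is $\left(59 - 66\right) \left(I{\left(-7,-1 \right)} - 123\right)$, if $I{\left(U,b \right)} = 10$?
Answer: $791$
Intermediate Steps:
$\left(59 - 66\right) \left(I{\left(-7,-1 \right)} - 123\right) = \left(59 - 66\right) \left(10 - 123\right) = \left(-7\right) \left(-113\right) = 791$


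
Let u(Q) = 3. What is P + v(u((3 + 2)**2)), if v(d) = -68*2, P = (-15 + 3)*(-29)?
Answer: 212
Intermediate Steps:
P = 348 (P = -12*(-29) = 348)
v(d) = -136
P + v(u((3 + 2)**2)) = 348 - 136 = 212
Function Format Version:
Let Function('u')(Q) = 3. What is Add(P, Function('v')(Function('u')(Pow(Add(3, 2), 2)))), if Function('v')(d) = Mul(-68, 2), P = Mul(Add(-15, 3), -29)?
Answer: 212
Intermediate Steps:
P = 348 (P = Mul(-12, -29) = 348)
Function('v')(d) = -136
Add(P, Function('v')(Function('u')(Pow(Add(3, 2), 2)))) = Add(348, -136) = 212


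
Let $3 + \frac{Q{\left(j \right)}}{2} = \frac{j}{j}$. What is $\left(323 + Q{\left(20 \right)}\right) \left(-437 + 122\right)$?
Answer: $-100485$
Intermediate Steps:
$Q{\left(j \right)} = -4$ ($Q{\left(j \right)} = -6 + 2 \frac{j}{j} = -6 + 2 \cdot 1 = -6 + 2 = -4$)
$\left(323 + Q{\left(20 \right)}\right) \left(-437 + 122\right) = \left(323 - 4\right) \left(-437 + 122\right) = 319 \left(-315\right) = -100485$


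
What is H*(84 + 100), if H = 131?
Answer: 24104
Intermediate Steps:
H*(84 + 100) = 131*(84 + 100) = 131*184 = 24104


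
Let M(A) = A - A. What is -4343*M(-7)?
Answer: 0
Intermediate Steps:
M(A) = 0
-4343*M(-7) = -4343*0 = 0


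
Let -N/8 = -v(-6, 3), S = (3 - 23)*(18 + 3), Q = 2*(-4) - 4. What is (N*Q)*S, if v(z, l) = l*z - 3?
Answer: -846720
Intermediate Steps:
Q = -12 (Q = -8 - 4 = -12)
S = -420 (S = -20*21 = -420)
v(z, l) = -3 + l*z
N = -168 (N = -(-8)*(-3 + 3*(-6)) = -(-8)*(-3 - 18) = -(-8)*(-21) = -8*21 = -168)
(N*Q)*S = -168*(-12)*(-420) = 2016*(-420) = -846720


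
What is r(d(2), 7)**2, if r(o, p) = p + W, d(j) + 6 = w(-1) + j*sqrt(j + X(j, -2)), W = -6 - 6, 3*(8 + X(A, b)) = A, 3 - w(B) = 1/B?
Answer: 25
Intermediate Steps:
w(B) = 3 - 1/B
X(A, b) = -8 + A/3
W = -12
d(j) = -2 + j*sqrt(-8 + 4*j/3) (d(j) = -6 + ((3 - 1/(-1)) + j*sqrt(j + (-8 + j/3))) = -6 + ((3 - 1*(-1)) + j*sqrt(-8 + 4*j/3)) = -6 + ((3 + 1) + j*sqrt(-8 + 4*j/3)) = -6 + (4 + j*sqrt(-8 + 4*j/3)) = -2 + j*sqrt(-8 + 4*j/3))
r(o, p) = -12 + p (r(o, p) = p - 12 = -12 + p)
r(d(2), 7)**2 = (-12 + 7)**2 = (-5)**2 = 25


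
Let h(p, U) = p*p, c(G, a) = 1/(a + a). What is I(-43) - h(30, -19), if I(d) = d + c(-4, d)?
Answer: -81099/86 ≈ -943.01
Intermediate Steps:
c(G, a) = 1/(2*a)
h(p, U) = p**2
I(d) = d + 1/(2*d)
I(-43) - h(30, -19) = (-43 + (1/2)/(-43)) - 1*30**2 = (-43 + (1/2)*(-1/43)) - 1*900 = (-43 - 1/86) - 900 = -3699/86 - 900 = -81099/86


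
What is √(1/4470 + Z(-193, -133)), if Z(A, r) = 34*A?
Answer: I*√131114661330/4470 ≈ 81.006*I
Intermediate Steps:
√(1/4470 + Z(-193, -133)) = √(1/4470 + 34*(-193)) = √(1/4470 - 6562) = √(-29332139/4470) = I*√131114661330/4470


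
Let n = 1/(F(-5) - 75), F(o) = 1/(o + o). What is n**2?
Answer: 100/564001 ≈ 0.00017730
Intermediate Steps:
F(o) = 1/(2*o)
n = -10/751 (n = 1/((1/2)/(-5) - 75) = 1/((1/2)*(-1/5) - 75) = 1/(-1/10 - 75) = 1/(-751/10) = -10/751 ≈ -0.013316)
n**2 = (-10/751)**2 = 100/564001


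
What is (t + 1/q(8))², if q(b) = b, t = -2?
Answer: 225/64 ≈ 3.5156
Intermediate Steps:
(t + 1/q(8))² = (-2 + 1/8)² = (-2 + ⅛)² = (-15/8)² = 225/64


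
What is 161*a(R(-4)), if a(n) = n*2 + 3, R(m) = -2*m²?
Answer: -9821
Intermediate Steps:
a(n) = 3 + 2*n (a(n) = 2*n + 3 = 3 + 2*n)
161*a(R(-4)) = 161*(3 + 2*(-2*(-4)²)) = 161*(3 + 2*(-2*16)) = 161*(3 + 2*(-32)) = 161*(3 - 64) = 161*(-61) = -9821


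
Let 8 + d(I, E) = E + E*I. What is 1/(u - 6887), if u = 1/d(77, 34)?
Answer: -2644/18209227 ≈ -0.00014520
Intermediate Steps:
d(I, E) = -8 + E + E*I (d(I, E) = -8 + (E + E*I) = -8 + E + E*I)
u = 1/2644 (u = 1/(-8 + 34 + 34*77) = 1/(-8 + 34 + 2618) = 1/2644 ≈ 0.00037821)
1/(u - 6887) = 1/(1/2644 - 6887) = 1/(-18209227/2644) = -2644/18209227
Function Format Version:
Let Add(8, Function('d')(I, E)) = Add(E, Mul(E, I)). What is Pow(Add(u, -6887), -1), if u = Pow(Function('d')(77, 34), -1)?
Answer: Rational(-2644, 18209227) ≈ -0.00014520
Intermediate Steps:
Function('d')(I, E) = Add(-8, E, Mul(E, I)) (Function('d')(I, E) = Add(-8, Add(E, Mul(E, I))) = Add(-8, E, Mul(E, I)))
u = Rational(1, 2644) (u = Pow(Add(-8, 34, Mul(34, 77)), -1) = Pow(Add(-8, 34, 2618), -1) = Pow(2644, -1) = Rational(1, 2644) ≈ 0.00037821)
Pow(Add(u, -6887), -1) = Pow(Add(Rational(1, 2644), -6887), -1) = Pow(Rational(-18209227, 2644), -1) = Rational(-2644, 18209227)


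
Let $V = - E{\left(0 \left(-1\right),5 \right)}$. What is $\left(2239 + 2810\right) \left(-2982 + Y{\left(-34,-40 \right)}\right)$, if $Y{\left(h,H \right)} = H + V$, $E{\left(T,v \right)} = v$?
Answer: $-15283323$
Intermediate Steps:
$V = -5$ ($V = \left(-1\right) 5 = -5$)
$Y{\left(h,H \right)} = -5 + H$ ($Y{\left(h,H \right)} = H - 5 = -5 + H$)
$\left(2239 + 2810\right) \left(-2982 + Y{\left(-34,-40 \right)}\right) = \left(2239 + 2810\right) \left(-2982 - 45\right) = 5049 \left(-2982 - 45\right) = 5049 \left(-3027\right) = -15283323$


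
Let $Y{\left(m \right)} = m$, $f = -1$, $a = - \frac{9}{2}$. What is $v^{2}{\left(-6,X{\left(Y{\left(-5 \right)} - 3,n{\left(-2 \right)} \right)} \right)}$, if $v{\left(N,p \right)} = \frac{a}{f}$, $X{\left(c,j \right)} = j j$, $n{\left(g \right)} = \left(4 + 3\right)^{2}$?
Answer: $\frac{81}{4} \approx 20.25$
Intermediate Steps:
$a = - \frac{9}{2}$ ($a = \left(-9\right) \frac{1}{2} = - \frac{9}{2} \approx -4.5$)
$n{\left(g \right)} = 49$ ($n{\left(g \right)} = 7^{2} = 49$)
$X{\left(c,j \right)} = j^{2}$
$v{\left(N,p \right)} = \frac{9}{2}$ ($v{\left(N,p \right)} = - \frac{9}{2 \left(-1\right)} = \left(- \frac{9}{2}\right) \left(-1\right) = \frac{9}{2}$)
$v^{2}{\left(-6,X{\left(Y{\left(-5 \right)} - 3,n{\left(-2 \right)} \right)} \right)} = \left(\frac{9}{2}\right)^{2} = \frac{81}{4}$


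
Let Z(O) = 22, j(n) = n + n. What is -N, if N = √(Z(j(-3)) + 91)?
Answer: -√113 ≈ -10.630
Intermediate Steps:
j(n) = 2*n
N = √113 (N = √(22 + 91) = √113 ≈ 10.630)
-N = -√113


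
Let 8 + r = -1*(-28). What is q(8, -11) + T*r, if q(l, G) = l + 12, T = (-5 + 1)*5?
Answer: -380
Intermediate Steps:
T = -20 (T = -4*5 = -20)
q(l, G) = 12 + l
r = 20 (r = -8 - 1*(-28) = -8 + 28 = 20)
q(8, -11) + T*r = (12 + 8) - 20*20 = 20 - 400 = -380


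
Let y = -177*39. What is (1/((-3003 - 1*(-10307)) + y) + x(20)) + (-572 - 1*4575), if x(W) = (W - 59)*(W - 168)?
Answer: 250626/401 ≈ 625.00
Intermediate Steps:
x(W) = (-168 + W)*(-59 + W) (x(W) = (-59 + W)*(-168 + W) = (-168 + W)*(-59 + W))
y = -6903
(1/((-3003 - 1*(-10307)) + y) + x(20)) + (-572 - 1*4575) = (1/((-3003 - 1*(-10307)) - 6903) + (9912 + 20**2 - 227*20)) + (-572 - 1*4575) = (1/((-3003 + 10307) - 6903) + (9912 + 400 - 4540)) + (-572 - 4575) = (1/(7304 - 6903) + 5772) - 5147 = (1/401 + 5772) - 5147 = 2314573/401 - 5147 = 250626/401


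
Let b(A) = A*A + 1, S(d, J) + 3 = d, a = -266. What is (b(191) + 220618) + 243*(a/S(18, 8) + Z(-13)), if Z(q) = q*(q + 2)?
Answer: 1437699/5 ≈ 2.8754e+5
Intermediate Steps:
S(d, J) = -3 + d
Z(q) = q*(2 + q)
b(A) = 1 + A² (b(A) = A² + 1 = 1 + A²)
(b(191) + 220618) + 243*(a/S(18, 8) + Z(-13)) = ((1 + 191²) + 220618) + 243*(-266/(-3 + 18) - 13*(2 - 13)) = ((1 + 36481) + 220618) + 243*(-266/15 - 13*(-11)) = (36482 + 220618) + 243*(-266*1/15 + 143) = 257100 + 243*(-266/15 + 143) = 257100 + 243*(1879/15) = 257100 + 152199/5 = 1437699/5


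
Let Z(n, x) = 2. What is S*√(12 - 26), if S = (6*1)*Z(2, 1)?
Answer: 12*I*√14 ≈ 44.9*I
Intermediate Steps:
S = 12 (S = (6*1)*2 = 6*2 = 12)
S*√(12 - 26) = 12*√(12 - 26) = 12*√(-14) = 12*(I*√14) = 12*I*√14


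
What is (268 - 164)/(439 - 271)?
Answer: 13/21 ≈ 0.61905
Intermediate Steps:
(268 - 164)/(439 - 271) = 104/168 = 104*(1/168) = 13/21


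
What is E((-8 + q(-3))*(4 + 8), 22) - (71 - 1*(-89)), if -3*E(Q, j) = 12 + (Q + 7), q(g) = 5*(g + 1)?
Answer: -283/3 ≈ -94.333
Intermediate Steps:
q(g) = 5 + 5*g (q(g) = 5*(1 + g) = 5 + 5*g)
E(Q, j) = -19/3 - Q/3 (E(Q, j) = -(12 + (Q + 7))/3 = -(12 + (7 + Q))/3 = -(19 + Q)/3 = -19/3 - Q/3)
E((-8 + q(-3))*(4 + 8), 22) - (71 - 1*(-89)) = (-19/3 - (-8 + (5 + 5*(-3)))*(4 + 8)/3) - (71 - 1*(-89)) = (-19/3 - (-8 + (5 - 15))*12/3) - (71 + 89) = (-19/3 - (-8 - 10)*12/3) - 1*160 = (-19/3 - (-6)*12) - 160 = (-19/3 - 1/3*(-216)) - 160 = (-19/3 + 72) - 160 = 197/3 - 160 = -283/3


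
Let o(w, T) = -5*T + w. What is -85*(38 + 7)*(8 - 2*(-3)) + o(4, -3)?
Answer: -53531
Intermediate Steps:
o(w, T) = w - 5*T
-85*(38 + 7)*(8 - 2*(-3)) + o(4, -3) = -85*(38 + 7)*(8 - 2*(-3)) + (4 - 5*(-3)) = -3825*(8 + 6) + (4 + 15) = -3825*14 + 19 = -85*630 + 19 = -53550 + 19 = -53531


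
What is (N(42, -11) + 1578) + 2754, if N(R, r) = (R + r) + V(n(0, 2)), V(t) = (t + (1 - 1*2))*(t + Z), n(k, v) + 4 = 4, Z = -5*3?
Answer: 4378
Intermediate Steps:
Z = -15
n(k, v) = 0 (n(k, v) = -4 + 4 = 0)
V(t) = (-1 + t)*(-15 + t) (V(t) = (t + (1 - 1*2))*(t - 15) = (t + (1 - 2))*(-15 + t) = (t - 1)*(-15 + t) = (-1 + t)*(-15 + t))
N(R, r) = 15 + R + r (N(R, r) = (R + r) + (15 + 0**2 - 16*0) = (R + r) + (15 + 0 + 0) = (R + r) + 15 = 15 + R + r)
(N(42, -11) + 1578) + 2754 = ((15 + 42 - 11) + 1578) + 2754 = (46 + 1578) + 2754 = 1624 + 2754 = 4378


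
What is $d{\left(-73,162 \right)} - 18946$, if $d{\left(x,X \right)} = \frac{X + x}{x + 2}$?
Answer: $- \frac{1345255}{71} \approx -18947.0$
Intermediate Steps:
$d{\left(x,X \right)} = \frac{X + x}{2 + x}$
$d{\left(-73,162 \right)} - 18946 = \frac{162 - 73}{2 - 73} - 18946 = \frac{1}{-71} \cdot 89 - 18946 = \left(- \frac{1}{71}\right) 89 - 18946 = - \frac{89}{71} - 18946 = - \frac{1345255}{71}$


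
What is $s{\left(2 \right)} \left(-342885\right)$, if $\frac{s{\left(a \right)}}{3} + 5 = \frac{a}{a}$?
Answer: $4114620$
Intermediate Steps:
$s{\left(a \right)} = -12$ ($s{\left(a \right)} = -15 + 3 \frac{a}{a} = -15 + 3 \cdot 1 = -15 + 3 = -12$)
$s{\left(2 \right)} \left(-342885\right) = \left(-12\right) \left(-342885\right) = 4114620$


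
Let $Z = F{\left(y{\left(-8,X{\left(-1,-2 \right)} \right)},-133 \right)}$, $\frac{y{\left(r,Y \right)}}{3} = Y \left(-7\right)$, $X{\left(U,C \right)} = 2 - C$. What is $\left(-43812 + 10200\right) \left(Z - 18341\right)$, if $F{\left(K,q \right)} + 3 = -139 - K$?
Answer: $618427188$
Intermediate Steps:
$y{\left(r,Y \right)} = - 21 Y$ ($y{\left(r,Y \right)} = 3 Y \left(-7\right) = 3 \left(- 7 Y\right) = - 21 Y$)
$F{\left(K,q \right)} = -142 - K$ ($F{\left(K,q \right)} = -3 - \left(139 + K\right) = -142 - K$)
$Z = -58$ ($Z = -142 - - 21 \left(2 - -2\right) = -142 - - 21 \left(2 + 2\right) = -142 - \left(-21\right) 4 = -142 - -84 = -142 + 84 = -58$)
$\left(-43812 + 10200\right) \left(Z - 18341\right) = \left(-43812 + 10200\right) \left(-58 - 18341\right) = \left(-33612\right) \left(-18399\right) = 618427188$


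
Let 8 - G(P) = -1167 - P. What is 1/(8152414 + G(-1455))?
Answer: 1/8152134 ≈ 1.2267e-7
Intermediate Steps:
G(P) = 1175 + P (G(P) = 8 - (-1167 - P) = 8 + (1167 + P) = 1175 + P)
1/(8152414 + G(-1455)) = 1/(8152414 + (1175 - 1455)) = 1/(8152414 - 280) = 1/8152134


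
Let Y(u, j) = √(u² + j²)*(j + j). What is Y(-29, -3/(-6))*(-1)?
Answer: -√3365/2 ≈ -29.004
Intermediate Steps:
Y(u, j) = 2*j*√(j² + u²) (Y(u, j) = √(j² + u²)*(2*j) = 2*j*√(j² + u²))
Y(-29, -3/(-6))*(-1) = (2*(-3/(-6))*√((-3/(-6))² + (-29)²))*(-1) = (2*(-3*(-⅙))*√((-3*(-⅙))² + 841))*(-1) = (2*(½)*√((½)² + 841))*(-1) = (2*(½)*√(¼ + 841))*(-1) = (2*(½)*√(3365/4))*(-1) = (2*(½)*(√3365/2))*(-1) = (√3365/2)*(-1) = -√3365/2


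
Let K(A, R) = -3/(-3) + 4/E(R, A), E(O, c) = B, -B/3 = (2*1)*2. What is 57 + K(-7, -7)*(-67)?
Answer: 37/3 ≈ 12.333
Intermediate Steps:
B = -12 (B = -3*2*1*2 = -6*2 = -3*4 = -12)
E(O, c) = -12
K(A, R) = ⅔ (K(A, R) = -3/(-3) + 4/(-12) = -3*(-⅓) + 4*(-1/12) = 1 - ⅓ = ⅔)
57 + K(-7, -7)*(-67) = 57 + (⅔)*(-67) = 57 - 134/3 = 37/3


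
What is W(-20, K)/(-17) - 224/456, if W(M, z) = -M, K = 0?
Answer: -1616/969 ≈ -1.6677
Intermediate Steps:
W(-20, K)/(-17) - 224/456 = -1*(-20)/(-17) - 224/456 = 20*(-1/17) - 224*1/456 = -20/17 - 28/57 = -1616/969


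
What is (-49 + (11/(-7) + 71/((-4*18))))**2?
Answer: 675220225/254016 ≈ 2658.2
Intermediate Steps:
(-49 + (11/(-7) + 71/((-4*18))))**2 = (-49 + (11*(-1/7) + 71/(-72)))**2 = (-49 + (-11/7 + 71*(-1/72)))**2 = (-49 + (-11/7 - 71/72))**2 = (-49 - 1289/504)**2 = (-25985/504)**2 = 675220225/254016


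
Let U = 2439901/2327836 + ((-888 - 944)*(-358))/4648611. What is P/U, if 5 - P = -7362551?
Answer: 79671720700974054576/12868875835127 ≈ 6.1910e+6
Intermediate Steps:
U = 12868875835127/10821204035796 (U = 2439901*(1/2327836) - 1832*(-358)*(1/4648611) = 2439901/2327836 + 655856*(1/4648611) = 2439901/2327836 + 655856/4648611 = 12868875835127/10821204035796 ≈ 1.1892)
P = 7362556 (P = 5 - 1*(-7362551) = 5 + 7362551 = 7362556)
P/U = 7362556/(12868875835127/10821204035796) = 7362556*(10821204035796/12868875835127) = 79671720700974054576/12868875835127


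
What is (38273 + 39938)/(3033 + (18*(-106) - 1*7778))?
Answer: -78211/6653 ≈ -11.756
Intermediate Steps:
(38273 + 39938)/(3033 + (18*(-106) - 1*7778)) = 78211/(3033 + (-1908 - 7778)) = 78211/(3033 - 9686) = 78211/(-6653) = 78211*(-1/6653) = -78211/6653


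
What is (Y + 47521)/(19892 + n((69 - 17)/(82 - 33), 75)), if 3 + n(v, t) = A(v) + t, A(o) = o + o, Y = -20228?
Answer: 1337357/978340 ≈ 1.3670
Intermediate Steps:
A(o) = 2*o
n(v, t) = -3 + t + 2*v (n(v, t) = -3 + (2*v + t) = -3 + (t + 2*v) = -3 + t + 2*v)
(Y + 47521)/(19892 + n((69 - 17)/(82 - 33), 75)) = (-20228 + 47521)/(19892 + (-3 + 75 + 2*((69 - 17)/(82 - 33)))) = 27293/(19892 + (-3 + 75 + 2*(52/49))) = 27293/(19892 + (-3 + 75 + 104/49)) = 27293/(19892 + 3632/49) = 27293/(978340/49) = 27293*(49/978340) = 1337357/978340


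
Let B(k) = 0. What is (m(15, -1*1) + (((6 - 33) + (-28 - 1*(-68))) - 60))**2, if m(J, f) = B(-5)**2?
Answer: 2209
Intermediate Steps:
m(J, f) = 0 (m(J, f) = 0**2 = 0)
(m(15, -1*1) + (((6 - 33) + (-28 - 1*(-68))) - 60))**2 = (0 + (((6 - 33) + (-28 - 1*(-68))) - 60))**2 = (0 + ((-27 + (-28 + 68)) - 60))**2 = (0 + ((-27 + 40) - 60))**2 = (0 + (13 - 60))**2 = (0 - 47)**2 = (-47)**2 = 2209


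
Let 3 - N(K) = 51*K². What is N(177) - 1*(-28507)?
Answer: -1569269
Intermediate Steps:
N(K) = 3 - 51*K²
N(177) - 1*(-28507) = (3 - 51*177²) - 1*(-28507) = (3 - 51*31329) + 28507 = (3 - 1597779) + 28507 = -1597776 + 28507 = -1569269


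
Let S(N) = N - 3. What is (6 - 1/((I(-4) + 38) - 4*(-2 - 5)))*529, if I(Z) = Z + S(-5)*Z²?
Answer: 210013/66 ≈ 3182.0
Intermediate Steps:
S(N) = -3 + N
I(Z) = Z - 8*Z² (I(Z) = Z + (-3 - 5)*Z² = Z - 8*Z²)
(6 - 1/((I(-4) + 38) - 4*(-2 - 5)))*529 = (6 - 1/((-4*(1 - 8*(-4)) + 38) - 4*(-2 - 5)))*529 = (6 - 1/((-4*(1 + 32) + 38) - 4*(-7)))*529 = (6 - 1/((-4*33 + 38) + 28))*529 = (6 - 1/((-132 + 38) + 28))*529 = (6 - 1/(-94 + 28))*529 = (6 - 1/(-66))*529 = (6 - 1*(-1/66))*529 = (6 + 1/66)*529 = (397/66)*529 = 210013/66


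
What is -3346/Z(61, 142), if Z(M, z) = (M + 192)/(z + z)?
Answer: -950264/253 ≈ -3756.0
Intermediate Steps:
Z(M, z) = (192 + M)/(2*z) (Z(M, z) = (192 + M)/((2*z)) = (192 + M)*(1/(2*z)) = (192 + M)/(2*z))
-3346/Z(61, 142) = -3346*284/(192 + 61) = -3346/((½)*(1/142)*253) = -3346/253/284 = -3346*284/253 = -950264/253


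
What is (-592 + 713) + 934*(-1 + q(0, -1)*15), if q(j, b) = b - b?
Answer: -813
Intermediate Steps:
q(j, b) = 0
(-592 + 713) + 934*(-1 + q(0, -1)*15) = (-592 + 713) + 934*(-1 + 0*15) = 121 + 934*(-1 + 0) = 121 + 934*(-1) = 121 - 934 = -813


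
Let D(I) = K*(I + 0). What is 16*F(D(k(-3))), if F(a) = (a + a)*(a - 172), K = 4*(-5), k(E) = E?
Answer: -215040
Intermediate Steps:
K = -20
D(I) = -20*I (D(I) = -20*(I + 0) = -20*I)
F(a) = 2*a*(-172 + a) (F(a) = (2*a)*(-172 + a) = 2*a*(-172 + a))
16*F(D(k(-3))) = 16*(2*(-20*(-3))*(-172 - 20*(-3))) = 16*(2*60*(-172 + 60)) = 16*(2*60*(-112)) = 16*(-13440) = -215040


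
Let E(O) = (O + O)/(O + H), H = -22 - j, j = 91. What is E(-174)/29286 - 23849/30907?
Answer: -33407007497/43295978229 ≈ -0.77160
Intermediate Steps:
H = -113 (H = -22 - 1*91 = -22 - 91 = -113)
E(O) = 2*O/(-113 + O) (E(O) = (O + O)/(O - 113) = (2*O)/(-113 + O) = 2*O/(-113 + O))
E(-174)/29286 - 23849/30907 = (2*(-174)/(-113 - 174))/29286 - 23849/30907 = (2*(-174)/(-287))*(1/29286) - 23849*1/30907 = (2*(-174)*(-1/287))*(1/29286) - 23849/30907 = (348/287)*(1/29286) - 23849/30907 = 58/1400847 - 23849/30907 = -33407007497/43295978229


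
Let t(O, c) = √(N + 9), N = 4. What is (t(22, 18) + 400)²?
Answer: (400 + √13)² ≈ 1.6290e+5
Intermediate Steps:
t(O, c) = √13 (t(O, c) = √(4 + 9) = √13)
(t(22, 18) + 400)² = (√13 + 400)² = (400 + √13)²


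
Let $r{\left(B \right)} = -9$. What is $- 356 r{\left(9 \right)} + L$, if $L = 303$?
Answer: $3507$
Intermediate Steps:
$- 356 r{\left(9 \right)} + L = \left(-356\right) \left(-9\right) + 303 = 3204 + 303 = 3507$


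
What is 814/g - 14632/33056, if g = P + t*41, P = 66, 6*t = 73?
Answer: 13982207/14003348 ≈ 0.99849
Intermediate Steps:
t = 73/6 (t = (⅙)*73 = 73/6 ≈ 12.167)
g = 3389/6 (g = 66 + (73/6)*41 = 66 + 2993/6 = 3389/6 ≈ 564.83)
814/g - 14632/33056 = 814/(3389/6) - 14632/33056 = 814*(6/3389) - 14632*1/33056 = 4884/3389 - 1829/4132 = 13982207/14003348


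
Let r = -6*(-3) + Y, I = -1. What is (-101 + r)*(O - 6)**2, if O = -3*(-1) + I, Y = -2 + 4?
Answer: -1296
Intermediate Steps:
Y = 2
r = 20 (r = -6*(-3) + 2 = 18 + 2 = 20)
O = 2 (O = -3*(-1) - 1 = 3 - 1 = 2)
(-101 + r)*(O - 6)**2 = (-101 + 20)*(2 - 6)**2 = -81*(-4)**2 = -81*16 = -1296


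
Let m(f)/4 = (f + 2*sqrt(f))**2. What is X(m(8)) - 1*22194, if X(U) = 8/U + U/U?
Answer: -355085/16 - sqrt(2)/8 ≈ -22193.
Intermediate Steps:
m(f) = 4*(f + 2*sqrt(f))**2
X(U) = 1 + 8/U (X(U) = 8/U + 1 = 1 + 8/U)
X(m(8)) - 1*22194 = (8 + 4*(8 + 2*sqrt(8))**2)/((4*(8 + 2*sqrt(8))**2)) - 1*22194 = (8 + 4*(8 + 2*(2*sqrt(2)))**2)/((4*(8 + 2*(2*sqrt(2)))**2)) - 22194 = (8 + 4*(8 + 4*sqrt(2))**2)/((4*(8 + 4*sqrt(2))**2)) - 22194 = (1/(4*(8 + 4*sqrt(2))**2))*(8 + 4*(8 + 4*sqrt(2))**2) - 22194 = (8 + 4*(8 + 4*sqrt(2))**2)/(4*(8 + 4*sqrt(2))**2) - 22194 = -22194 + (8 + 4*(8 + 4*sqrt(2))**2)/(4*(8 + 4*sqrt(2))**2)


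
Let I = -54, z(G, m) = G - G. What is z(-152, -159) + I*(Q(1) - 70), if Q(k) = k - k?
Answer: 3780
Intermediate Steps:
Q(k) = 0
z(G, m) = 0
z(-152, -159) + I*(Q(1) - 70) = 0 - 54*(0 - 70) = 0 - 54*(-70) = 0 + 3780 = 3780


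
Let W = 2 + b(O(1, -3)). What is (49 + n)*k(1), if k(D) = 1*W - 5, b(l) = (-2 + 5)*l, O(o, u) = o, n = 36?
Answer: 0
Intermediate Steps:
b(l) = 3*l
W = 5 (W = 2 + 3*1 = 2 + 3 = 5)
k(D) = 0 (k(D) = 1*5 - 5 = 5 - 5 = 0)
(49 + n)*k(1) = (49 + 36)*0 = 85*0 = 0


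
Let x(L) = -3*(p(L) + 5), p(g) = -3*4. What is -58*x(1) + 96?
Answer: -1122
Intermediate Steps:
p(g) = -12
x(L) = 21 (x(L) = -3*(-12 + 5) = -3*(-7) = 21)
-58*x(1) + 96 = -58*21 + 96 = -1218 + 96 = -1122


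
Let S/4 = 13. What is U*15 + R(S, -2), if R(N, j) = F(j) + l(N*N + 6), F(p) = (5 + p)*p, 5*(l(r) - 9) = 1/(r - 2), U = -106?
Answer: -21487979/13540 ≈ -1587.0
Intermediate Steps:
S = 52 (S = 4*13 = 52)
l(r) = 9 + 1/(5*(-2 + r)) (l(r) = 9 + 1/(5*(r - 2)) = 9 + 1/(5*(-2 + r)))
F(p) = p*(5 + p)
R(N, j) = j*(5 + j) + (181 + 45*N²)/(5*(4 + N²)) (R(N, j) = j*(5 + j) + (-89 + 45*(N*N + 6))/(5*(-2 + (N*N + 6))) = j*(5 + j) + (-89 + 45*(N² + 6))/(5*(-2 + (N² + 6))) = j*(5 + j) + (-89 + 45*(6 + N²))/(5*(-2 + (6 + N²))) = j*(5 + j) + (-89 + (270 + 45*N²))/(5*(4 + N²)) = j*(5 + j) + (181 + 45*N²)/(5*(4 + N²)))
U*15 + R(S, -2) = -106*15 + (181/5 + 9*52² - 2*(4 + 52²)*(5 - 2))/(4 + 52²) = -1590 + (181/5 + 9*2704 - 2*(4 + 2704)*3)/(4 + 2704) = -1590 + (181/5 + 24336 - 2*2708*3)/2708 = -1590 + (181/5 + 24336 - 16248)/2708 = -1590 + (1/2708)*(40621/5) = -1590 + 40621/13540 = -21487979/13540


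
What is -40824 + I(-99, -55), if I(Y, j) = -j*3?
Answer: -40659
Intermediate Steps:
I(Y, j) = -3*j
-40824 + I(-99, -55) = -40824 - 3*(-55) = -40824 + 165 = -40659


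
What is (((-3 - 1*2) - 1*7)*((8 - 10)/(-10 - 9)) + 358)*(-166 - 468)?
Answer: -4297252/19 ≈ -2.2617e+5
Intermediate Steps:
(((-3 - 1*2) - 1*7)*((8 - 10)/(-10 - 9)) + 358)*(-166 - 468) = (((-3 - 2) - 7)*(-2/(-19)) + 358)*(-634) = ((-5 - 7)*(-2*(-1/19)) + 358)*(-634) = (-12*2/19 + 358)*(-634) = (-24/19 + 358)*(-634) = (6778/19)*(-634) = -4297252/19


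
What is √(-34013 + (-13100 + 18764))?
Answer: I*√28349 ≈ 168.37*I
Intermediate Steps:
√(-34013 + (-13100 + 18764)) = √(-34013 + 5664) = √(-28349) = I*√28349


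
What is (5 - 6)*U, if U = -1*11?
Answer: 11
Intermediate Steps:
U = -11
(5 - 6)*U = (5 - 6)*(-11) = -1*(-11) = 11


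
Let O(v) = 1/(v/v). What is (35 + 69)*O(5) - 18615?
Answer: -18511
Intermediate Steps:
O(v) = 1 (O(v) = 1/1 = 1)
(35 + 69)*O(5) - 18615 = (35 + 69)*1 - 18615 = 104*1 - 18615 = 104 - 18615 = -18511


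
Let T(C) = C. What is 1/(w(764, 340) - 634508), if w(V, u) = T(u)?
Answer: -1/634168 ≈ -1.5769e-6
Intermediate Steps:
w(V, u) = u
1/(w(764, 340) - 634508) = 1/(340 - 634508) = 1/(-634168) = -1/634168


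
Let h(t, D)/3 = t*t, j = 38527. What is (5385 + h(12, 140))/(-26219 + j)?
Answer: 5817/12308 ≈ 0.47262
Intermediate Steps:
h(t, D) = 3*t² (h(t, D) = 3*(t*t) = 3*t²)
(5385 + h(12, 140))/(-26219 + j) = (5385 + 3*12²)/(-26219 + 38527) = (5385 + 3*144)/12308 = (5385 + 432)*(1/12308) = 5817*(1/12308) = 5817/12308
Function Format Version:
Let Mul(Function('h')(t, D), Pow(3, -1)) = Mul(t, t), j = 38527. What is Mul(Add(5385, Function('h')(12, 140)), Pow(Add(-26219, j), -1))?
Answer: Rational(5817, 12308) ≈ 0.47262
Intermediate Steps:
Function('h')(t, D) = Mul(3, Pow(t, 2)) (Function('h')(t, D) = Mul(3, Mul(t, t)) = Mul(3, Pow(t, 2)))
Mul(Add(5385, Function('h')(12, 140)), Pow(Add(-26219, j), -1)) = Mul(Add(5385, Mul(3, Pow(12, 2))), Pow(Add(-26219, 38527), -1)) = Mul(Add(5385, Mul(3, 144)), Pow(12308, -1)) = Mul(Add(5385, 432), Rational(1, 12308)) = Mul(5817, Rational(1, 12308)) = Rational(5817, 12308)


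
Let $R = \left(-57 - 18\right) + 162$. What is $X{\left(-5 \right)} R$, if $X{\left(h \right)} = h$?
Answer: $-435$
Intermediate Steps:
$R = 87$ ($R = -75 + 162 = 87$)
$X{\left(-5 \right)} R = \left(-5\right) 87 = -435$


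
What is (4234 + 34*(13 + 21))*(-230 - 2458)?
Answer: -14488320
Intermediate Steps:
(4234 + 34*(13 + 21))*(-230 - 2458) = (4234 + 34*34)*(-2688) = (4234 + 1156)*(-2688) = 5390*(-2688) = -14488320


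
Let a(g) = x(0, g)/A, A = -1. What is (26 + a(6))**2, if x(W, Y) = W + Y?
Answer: 400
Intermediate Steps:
a(g) = -g (a(g) = (0 + g)/(-1) = g*(-1) = -g)
(26 + a(6))**2 = (26 - 1*6)**2 = (26 - 6)**2 = 20**2 = 400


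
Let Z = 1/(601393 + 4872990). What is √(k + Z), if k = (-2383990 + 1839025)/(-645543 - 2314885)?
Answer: √12087428283956038287368563/8103258357962 ≈ 0.42905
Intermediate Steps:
k = 544965/2960428 (k = -544965/(-2960428) = -544965*(-1/2960428) = 544965/2960428 ≈ 0.18408)
Z = 1/5474383 ≈ 1.8267e-7
√(k + Z) = √(544965/2960428 + 1/5474383) = √(2983350092023/16206516715924) = √12087428283956038287368563/8103258357962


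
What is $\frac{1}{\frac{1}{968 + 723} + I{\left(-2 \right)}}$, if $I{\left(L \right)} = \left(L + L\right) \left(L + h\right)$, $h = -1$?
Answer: $\frac{1691}{20293} \approx 0.083329$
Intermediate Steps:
$I{\left(L \right)} = 2 L \left(-1 + L\right)$ ($I{\left(L \right)} = \left(L + L\right) \left(L - 1\right) = 2 L \left(-1 + L\right)$)
$\frac{1}{\frac{1}{968 + 723} + I{\left(-2 \right)}} = \frac{1}{\frac{1}{968 + 723} + 2 \left(-2\right) \left(-1 - 2\right)} = \frac{1}{\frac{1}{1691} + 2 \left(-2\right) \left(-3\right)} = \frac{1}{\frac{1}{1691} + 12} = \frac{1}{\frac{20293}{1691}} = \frac{1691}{20293}$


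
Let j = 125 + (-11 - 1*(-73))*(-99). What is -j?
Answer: 6013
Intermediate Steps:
j = -6013 (j = 125 + (-11 + 73)*(-99) = 125 + 62*(-99) = 125 - 6138 = -6013)
-j = -1*(-6013) = 6013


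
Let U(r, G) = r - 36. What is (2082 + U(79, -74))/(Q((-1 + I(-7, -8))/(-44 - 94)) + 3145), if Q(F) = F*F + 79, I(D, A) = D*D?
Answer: 224825/341112 ≈ 0.65909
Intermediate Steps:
U(r, G) = -36 + r
I(D, A) = D²
Q(F) = 79 + F² (Q(F) = F² + 79 = 79 + F²)
(2082 + U(79, -74))/(Q((-1 + I(-7, -8))/(-44 - 94)) + 3145) = (2082 + (-36 + 79))/((79 + ((-1 + (-7)²)/(-44 - 94))²) + 3145) = (2082 + 43)/((79 + ((-1 + 49)/(-138))²) + 3145) = 2125/((79 + (48*(-1/138))²) + 3145) = 2125/((79 + (-8/23)²) + 3145) = 2125/((79 + 64/529) + 3145) = 2125/(41855/529 + 3145) = 2125/(1705560/529) = 2125*(529/1705560) = 224825/341112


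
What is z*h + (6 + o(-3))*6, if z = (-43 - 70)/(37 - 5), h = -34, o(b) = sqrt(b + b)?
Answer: 2497/16 + 6*I*sqrt(6) ≈ 156.06 + 14.697*I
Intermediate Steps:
o(b) = sqrt(2)*sqrt(b) (o(b) = sqrt(2*b) = sqrt(2)*sqrt(b))
z = -113/32 ≈ -3.5313
z*h + (6 + o(-3))*6 = -113/32*(-34) + (6 + sqrt(2)*sqrt(-3))*6 = 1921/16 + (6 + sqrt(2)*(I*sqrt(3)))*6 = 1921/16 + (6 + I*sqrt(6))*6 = 1921/16 + (36 + 6*I*sqrt(6)) = 2497/16 + 6*I*sqrt(6)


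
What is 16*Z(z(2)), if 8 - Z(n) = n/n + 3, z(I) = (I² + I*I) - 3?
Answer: 64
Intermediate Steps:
z(I) = -3 + 2*I² (z(I) = (I² + I²) - 3 = 2*I² - 3 = -3 + 2*I²)
Z(n) = 4 (Z(n) = 8 - (n/n + 3) = 8 - (1 + 3) = 8 - 1*4 = 8 - 4 = 4)
16*Z(z(2)) = 16*4 = 64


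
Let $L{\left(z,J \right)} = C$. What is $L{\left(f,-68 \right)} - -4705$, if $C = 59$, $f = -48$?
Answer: $4764$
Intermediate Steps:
$L{\left(z,J \right)} = 59$
$L{\left(f,-68 \right)} - -4705 = 59 - -4705 = 59 + 4705 = 4764$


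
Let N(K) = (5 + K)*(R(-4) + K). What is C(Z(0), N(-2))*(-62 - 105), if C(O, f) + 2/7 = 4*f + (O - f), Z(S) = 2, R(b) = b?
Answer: 61122/7 ≈ 8731.7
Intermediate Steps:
N(K) = (-4 + K)*(5 + K) (N(K) = (5 + K)*(-4 + K) = (-4 + K)*(5 + K))
C(O, f) = -2/7 + O + 3*f (C(O, f) = -2/7 + (4*f + (O - f)) = -2/7 + (O + 3*f) = -2/7 + O + 3*f)
C(Z(0), N(-2))*(-62 - 105) = (-2/7 + 2 + 3*(-20 - 2 + (-2)**2))*(-62 - 105) = (-2/7 + 2 + 3*(-20 - 2 + 4))*(-167) = (-2/7 + 2 + 3*(-18))*(-167) = (-2/7 + 2 - 54)*(-167) = -366/7*(-167) = 61122/7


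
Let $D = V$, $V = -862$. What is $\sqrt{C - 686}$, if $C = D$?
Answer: $6 i \sqrt{43} \approx 39.345 i$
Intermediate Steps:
$D = -862$
$C = -862$
$\sqrt{C - 686} = \sqrt{-862 - 686} = \sqrt{-1548} = 6 i \sqrt{43}$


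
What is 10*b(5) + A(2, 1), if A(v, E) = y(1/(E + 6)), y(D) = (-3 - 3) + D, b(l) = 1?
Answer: 29/7 ≈ 4.1429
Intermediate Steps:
y(D) = -6 + D
A(v, E) = -6 + 1/(6 + E) (A(v, E) = -6 + 1/(E + 6) = -6 + 1/(6 + E))
10*b(5) + A(2, 1) = 10*1 + (-35 - 6*1)/(6 + 1) = 10 + (-35 - 6)/7 = 10 + (1/7)*(-41) = 10 - 41/7 = 29/7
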